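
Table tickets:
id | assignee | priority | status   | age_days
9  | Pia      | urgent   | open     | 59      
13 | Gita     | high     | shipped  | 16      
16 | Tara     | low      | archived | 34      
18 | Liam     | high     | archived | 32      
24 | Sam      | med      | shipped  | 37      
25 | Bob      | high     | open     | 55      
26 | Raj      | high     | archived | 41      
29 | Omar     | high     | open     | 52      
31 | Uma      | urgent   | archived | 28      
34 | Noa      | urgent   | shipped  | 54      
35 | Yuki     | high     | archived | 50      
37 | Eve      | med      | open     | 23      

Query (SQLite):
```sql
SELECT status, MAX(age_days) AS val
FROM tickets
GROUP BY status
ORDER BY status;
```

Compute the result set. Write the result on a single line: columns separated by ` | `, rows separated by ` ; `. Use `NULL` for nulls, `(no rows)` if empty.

archived | 50 ; open | 59 ; shipped | 54

Partition tickets by status; compute MAX(age_days) within each group.
  archived: ids {16, 18, 26, 31, 35} → MAX(age_days)=50
  open: ids {9, 25, 29, 37} → MAX(age_days)=59
  shipped: ids {13, 24, 34} → MAX(age_days)=54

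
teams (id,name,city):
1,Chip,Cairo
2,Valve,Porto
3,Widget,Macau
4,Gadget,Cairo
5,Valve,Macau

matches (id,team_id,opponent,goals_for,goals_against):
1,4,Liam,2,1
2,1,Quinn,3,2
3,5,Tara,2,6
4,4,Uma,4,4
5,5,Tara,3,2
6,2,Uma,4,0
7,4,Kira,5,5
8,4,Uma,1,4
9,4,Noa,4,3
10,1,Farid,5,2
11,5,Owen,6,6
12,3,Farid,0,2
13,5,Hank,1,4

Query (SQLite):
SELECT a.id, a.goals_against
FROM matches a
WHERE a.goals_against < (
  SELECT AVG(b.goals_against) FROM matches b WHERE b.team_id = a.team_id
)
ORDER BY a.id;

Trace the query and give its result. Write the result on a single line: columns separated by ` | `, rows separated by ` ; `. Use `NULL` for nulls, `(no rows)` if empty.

1 | 1 ; 5 | 2 ; 9 | 3 ; 13 | 4

For each matches row a, compute AVG(goals_against) over rows sharing a.team_id.
Keep row a if a.goals_against < that per-group AVG.
  team_id=1: AVG(goals_against) = 2.0
  team_id=2: AVG(goals_against) = 0.0
  team_id=3: AVG(goals_against) = 2.0
  team_id=4: AVG(goals_against) = 3.4
  team_id=5: AVG(goals_against) = 4.5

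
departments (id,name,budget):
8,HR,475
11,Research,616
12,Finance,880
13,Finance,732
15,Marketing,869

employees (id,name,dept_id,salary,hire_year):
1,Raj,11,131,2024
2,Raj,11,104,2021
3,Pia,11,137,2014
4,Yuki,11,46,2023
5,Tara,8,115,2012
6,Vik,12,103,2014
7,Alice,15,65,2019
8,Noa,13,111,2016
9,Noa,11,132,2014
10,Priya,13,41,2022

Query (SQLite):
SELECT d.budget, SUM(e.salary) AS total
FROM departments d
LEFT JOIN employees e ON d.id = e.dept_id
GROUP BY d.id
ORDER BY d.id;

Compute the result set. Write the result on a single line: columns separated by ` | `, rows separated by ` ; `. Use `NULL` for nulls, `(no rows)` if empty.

475 | 115 ; 616 | 550 ; 880 | 103 ; 732 | 152 ; 869 | 65

LEFT JOIN keeps every departments row; unmatched ones get NULL for employees columns.
Group by departments.id and compute SUM(e.salary). SUM over an all-NULL group is NULL.
  8: ids {5} → SUM(e.salary)=115
  11: ids {1, 2, 3, 4, 9} → SUM(e.salary)=550
  12: ids {6} → SUM(e.salary)=103
  13: ids {8, 10} → SUM(e.salary)=152
  15: ids {7} → SUM(e.salary)=65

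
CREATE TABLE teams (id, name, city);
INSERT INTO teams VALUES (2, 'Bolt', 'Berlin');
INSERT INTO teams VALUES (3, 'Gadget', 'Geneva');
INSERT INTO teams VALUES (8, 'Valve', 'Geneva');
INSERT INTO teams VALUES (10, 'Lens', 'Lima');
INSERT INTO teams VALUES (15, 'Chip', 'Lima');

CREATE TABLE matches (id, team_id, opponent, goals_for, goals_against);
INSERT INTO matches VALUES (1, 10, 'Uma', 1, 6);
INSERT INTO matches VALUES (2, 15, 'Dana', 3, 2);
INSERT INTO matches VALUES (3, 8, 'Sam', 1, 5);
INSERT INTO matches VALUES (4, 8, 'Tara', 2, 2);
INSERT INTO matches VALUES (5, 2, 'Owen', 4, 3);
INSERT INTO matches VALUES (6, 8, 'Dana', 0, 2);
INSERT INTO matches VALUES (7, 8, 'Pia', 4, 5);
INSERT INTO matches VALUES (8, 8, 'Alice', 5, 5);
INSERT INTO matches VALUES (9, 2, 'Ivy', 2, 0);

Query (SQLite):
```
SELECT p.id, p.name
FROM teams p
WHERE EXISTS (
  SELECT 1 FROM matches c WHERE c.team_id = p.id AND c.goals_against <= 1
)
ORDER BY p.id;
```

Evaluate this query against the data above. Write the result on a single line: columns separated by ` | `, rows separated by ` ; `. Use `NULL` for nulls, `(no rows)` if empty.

2 | Bolt

For each teams row, check whether any matches with matching team_id has goals_against <= 1.
Keep rows where that is true.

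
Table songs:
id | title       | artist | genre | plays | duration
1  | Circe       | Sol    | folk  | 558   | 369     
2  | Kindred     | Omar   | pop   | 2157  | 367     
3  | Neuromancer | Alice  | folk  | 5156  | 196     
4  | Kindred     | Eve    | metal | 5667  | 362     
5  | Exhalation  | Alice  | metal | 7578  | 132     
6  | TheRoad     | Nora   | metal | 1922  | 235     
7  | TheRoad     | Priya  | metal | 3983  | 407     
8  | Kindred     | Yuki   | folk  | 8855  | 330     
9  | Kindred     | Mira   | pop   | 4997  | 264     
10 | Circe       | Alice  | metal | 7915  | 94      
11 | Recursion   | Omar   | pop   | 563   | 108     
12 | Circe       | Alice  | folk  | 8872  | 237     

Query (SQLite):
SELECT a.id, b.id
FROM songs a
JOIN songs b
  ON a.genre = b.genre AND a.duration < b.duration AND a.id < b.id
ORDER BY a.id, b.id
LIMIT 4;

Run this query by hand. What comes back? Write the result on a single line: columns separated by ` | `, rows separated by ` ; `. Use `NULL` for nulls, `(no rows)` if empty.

3 | 8 ; 3 | 12 ; 4 | 7 ; 5 | 6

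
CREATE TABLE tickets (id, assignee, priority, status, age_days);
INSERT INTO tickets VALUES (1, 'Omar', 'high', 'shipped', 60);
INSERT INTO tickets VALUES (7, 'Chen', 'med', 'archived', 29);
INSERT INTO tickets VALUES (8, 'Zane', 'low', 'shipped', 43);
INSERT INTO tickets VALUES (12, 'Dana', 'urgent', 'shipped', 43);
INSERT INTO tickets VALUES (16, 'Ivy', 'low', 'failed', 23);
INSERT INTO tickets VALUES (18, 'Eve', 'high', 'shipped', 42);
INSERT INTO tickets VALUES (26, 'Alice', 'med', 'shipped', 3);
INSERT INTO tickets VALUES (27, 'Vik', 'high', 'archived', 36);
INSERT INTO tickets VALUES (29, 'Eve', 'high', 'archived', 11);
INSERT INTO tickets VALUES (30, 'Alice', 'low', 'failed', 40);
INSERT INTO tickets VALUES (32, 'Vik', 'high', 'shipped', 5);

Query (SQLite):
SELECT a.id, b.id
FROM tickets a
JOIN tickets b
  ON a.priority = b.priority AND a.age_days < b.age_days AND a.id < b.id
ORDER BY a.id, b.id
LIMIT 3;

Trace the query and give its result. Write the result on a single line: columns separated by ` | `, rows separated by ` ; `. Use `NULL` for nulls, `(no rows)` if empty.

16 | 30

Pairs (a,b) with same priority, a.age_days < b.age_days, a.id < b.id.
priority groups: high:{1,18,27,29,32} low:{8,16,30} med:{7,26} urgent:{12}
Ordered by (a.id, b.id); first 3.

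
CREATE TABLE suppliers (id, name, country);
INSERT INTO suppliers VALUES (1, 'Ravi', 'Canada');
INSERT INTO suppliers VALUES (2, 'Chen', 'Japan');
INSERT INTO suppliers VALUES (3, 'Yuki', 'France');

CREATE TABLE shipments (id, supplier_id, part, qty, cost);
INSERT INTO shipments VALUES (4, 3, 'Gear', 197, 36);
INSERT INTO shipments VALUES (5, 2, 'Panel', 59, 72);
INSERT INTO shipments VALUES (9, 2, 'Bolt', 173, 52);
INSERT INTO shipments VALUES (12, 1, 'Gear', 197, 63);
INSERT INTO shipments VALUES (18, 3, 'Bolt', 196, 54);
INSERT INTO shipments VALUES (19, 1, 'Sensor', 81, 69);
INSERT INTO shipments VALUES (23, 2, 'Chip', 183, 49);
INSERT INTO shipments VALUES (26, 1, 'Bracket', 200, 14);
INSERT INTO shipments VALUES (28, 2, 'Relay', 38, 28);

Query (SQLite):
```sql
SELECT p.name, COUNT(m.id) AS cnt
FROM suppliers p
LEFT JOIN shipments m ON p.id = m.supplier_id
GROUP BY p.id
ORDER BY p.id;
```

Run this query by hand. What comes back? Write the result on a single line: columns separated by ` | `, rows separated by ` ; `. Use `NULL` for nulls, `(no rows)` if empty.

Ravi | 3 ; Chen | 4 ; Yuki | 2

LEFT JOIN keeps every suppliers row; unmatched ones get NULL for shipments columns.
Group by suppliers.id and compute COUNT(m.id). COUNT(col) of an all-NULL group is 0.
  1: ids {12, 19, 26} → COUNT(m.id)=3
  2: ids {5, 9, 23, 28} → COUNT(m.id)=4
  3: ids {4, 18} → COUNT(m.id)=2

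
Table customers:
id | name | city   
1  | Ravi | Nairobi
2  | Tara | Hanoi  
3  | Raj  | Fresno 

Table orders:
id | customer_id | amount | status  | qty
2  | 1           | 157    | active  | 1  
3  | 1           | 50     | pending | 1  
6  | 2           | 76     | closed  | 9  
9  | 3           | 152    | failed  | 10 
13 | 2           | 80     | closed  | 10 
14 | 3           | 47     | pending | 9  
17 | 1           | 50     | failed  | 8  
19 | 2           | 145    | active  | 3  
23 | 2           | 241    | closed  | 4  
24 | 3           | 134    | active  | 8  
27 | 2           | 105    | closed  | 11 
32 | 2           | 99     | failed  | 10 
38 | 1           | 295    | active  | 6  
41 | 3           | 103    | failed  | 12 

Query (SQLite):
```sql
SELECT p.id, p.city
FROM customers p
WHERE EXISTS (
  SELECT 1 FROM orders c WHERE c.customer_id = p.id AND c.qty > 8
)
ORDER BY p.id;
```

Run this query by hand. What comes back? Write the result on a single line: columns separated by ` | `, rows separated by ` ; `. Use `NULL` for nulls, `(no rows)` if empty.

For each customers row, check whether any orders with matching customer_id has qty > 8.
Keep rows where that is true.

2 | Hanoi ; 3 | Fresno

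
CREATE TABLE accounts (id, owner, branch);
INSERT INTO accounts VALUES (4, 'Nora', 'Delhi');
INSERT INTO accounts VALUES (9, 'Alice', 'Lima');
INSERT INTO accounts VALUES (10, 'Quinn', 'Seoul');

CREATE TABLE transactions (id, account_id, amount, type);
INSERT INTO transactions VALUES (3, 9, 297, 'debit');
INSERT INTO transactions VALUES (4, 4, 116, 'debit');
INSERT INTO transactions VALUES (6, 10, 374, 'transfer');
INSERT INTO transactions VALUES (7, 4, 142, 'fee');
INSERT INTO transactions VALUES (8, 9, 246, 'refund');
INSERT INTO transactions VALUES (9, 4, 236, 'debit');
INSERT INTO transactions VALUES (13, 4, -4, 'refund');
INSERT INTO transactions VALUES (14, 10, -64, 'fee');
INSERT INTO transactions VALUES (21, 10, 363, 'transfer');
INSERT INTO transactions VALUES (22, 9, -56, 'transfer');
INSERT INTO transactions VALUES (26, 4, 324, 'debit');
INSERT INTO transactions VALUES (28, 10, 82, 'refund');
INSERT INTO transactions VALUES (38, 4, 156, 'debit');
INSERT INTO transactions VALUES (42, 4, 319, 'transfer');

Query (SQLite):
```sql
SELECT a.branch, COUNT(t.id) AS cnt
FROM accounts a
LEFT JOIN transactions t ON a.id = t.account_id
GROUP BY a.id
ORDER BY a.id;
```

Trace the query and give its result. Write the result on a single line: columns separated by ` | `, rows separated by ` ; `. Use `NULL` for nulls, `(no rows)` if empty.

Delhi | 7 ; Lima | 3 ; Seoul | 4

LEFT JOIN keeps every accounts row; unmatched ones get NULL for transactions columns.
Group by accounts.id and compute COUNT(t.id). COUNT(col) of an all-NULL group is 0.
  4: ids {4, 7, 9, 13, 26, 38, 42} → COUNT(t.id)=7
  9: ids {3, 8, 22} → COUNT(t.id)=3
  10: ids {6, 14, 21, 28} → COUNT(t.id)=4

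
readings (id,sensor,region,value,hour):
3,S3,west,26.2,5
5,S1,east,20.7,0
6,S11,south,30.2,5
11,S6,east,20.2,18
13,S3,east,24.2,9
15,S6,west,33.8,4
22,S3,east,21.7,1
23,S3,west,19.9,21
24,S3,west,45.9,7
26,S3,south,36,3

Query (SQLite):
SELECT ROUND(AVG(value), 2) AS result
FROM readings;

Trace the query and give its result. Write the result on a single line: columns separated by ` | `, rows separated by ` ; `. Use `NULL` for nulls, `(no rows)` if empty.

All value values: [26.2, 20.7, 30.2, 20.2, 24.2, 33.8, 21.7, 19.9, 45.9, 36].
AVG = 278.8 / 10 (rounded to 2 dp).

27.88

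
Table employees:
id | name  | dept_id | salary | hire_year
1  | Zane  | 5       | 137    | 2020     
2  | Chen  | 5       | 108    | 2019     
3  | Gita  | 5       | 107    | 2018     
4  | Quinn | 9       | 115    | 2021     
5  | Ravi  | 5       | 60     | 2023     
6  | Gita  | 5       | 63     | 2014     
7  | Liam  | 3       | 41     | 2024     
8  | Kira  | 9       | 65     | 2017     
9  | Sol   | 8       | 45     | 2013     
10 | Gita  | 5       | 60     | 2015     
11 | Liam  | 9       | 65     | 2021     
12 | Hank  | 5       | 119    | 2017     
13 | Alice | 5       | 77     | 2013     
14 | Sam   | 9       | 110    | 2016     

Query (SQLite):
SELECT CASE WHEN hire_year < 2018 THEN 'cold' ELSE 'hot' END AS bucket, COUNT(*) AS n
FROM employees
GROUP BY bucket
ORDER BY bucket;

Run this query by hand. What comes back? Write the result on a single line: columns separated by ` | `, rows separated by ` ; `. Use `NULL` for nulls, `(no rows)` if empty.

Bucket rows by hire_year < 2018 → 'cold' else 'hot'; count each bucket.

cold | 7 ; hot | 7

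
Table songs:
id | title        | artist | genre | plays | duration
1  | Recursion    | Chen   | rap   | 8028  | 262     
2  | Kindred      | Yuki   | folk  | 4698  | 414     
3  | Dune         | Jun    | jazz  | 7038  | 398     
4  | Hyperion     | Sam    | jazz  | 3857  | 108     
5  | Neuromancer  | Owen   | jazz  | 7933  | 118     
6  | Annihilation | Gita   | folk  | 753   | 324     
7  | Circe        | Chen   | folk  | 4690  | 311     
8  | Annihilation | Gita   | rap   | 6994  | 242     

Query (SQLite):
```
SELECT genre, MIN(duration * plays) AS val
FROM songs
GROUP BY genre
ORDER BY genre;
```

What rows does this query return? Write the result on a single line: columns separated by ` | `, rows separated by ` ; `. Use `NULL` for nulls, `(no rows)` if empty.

folk | 243972 ; jazz | 416556 ; rap | 1692548

For each row compute duration * plays.
Group by genre; take MIN of the expression per group.
  folk: ids {2, 6, 7} → MIN(duration * plays)=243972
  jazz: ids {3, 4, 5} → MIN(duration * plays)=416556
  rap: ids {1, 8} → MIN(duration * plays)=1692548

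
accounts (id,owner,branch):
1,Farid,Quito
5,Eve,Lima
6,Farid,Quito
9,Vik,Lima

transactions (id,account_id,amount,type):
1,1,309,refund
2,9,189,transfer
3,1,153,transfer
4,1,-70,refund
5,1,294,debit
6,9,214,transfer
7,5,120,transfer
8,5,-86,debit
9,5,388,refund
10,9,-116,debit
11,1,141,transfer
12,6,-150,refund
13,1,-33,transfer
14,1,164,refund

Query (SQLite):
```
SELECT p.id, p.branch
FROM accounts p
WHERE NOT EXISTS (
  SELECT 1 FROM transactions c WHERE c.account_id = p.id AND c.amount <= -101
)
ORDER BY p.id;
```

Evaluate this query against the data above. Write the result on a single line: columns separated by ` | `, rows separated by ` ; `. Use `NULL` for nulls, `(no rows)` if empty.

1 | Quito ; 5 | Lima

For each accounts row, check whether any transactions with matching account_id has amount <= -101.
Keep rows where that is false.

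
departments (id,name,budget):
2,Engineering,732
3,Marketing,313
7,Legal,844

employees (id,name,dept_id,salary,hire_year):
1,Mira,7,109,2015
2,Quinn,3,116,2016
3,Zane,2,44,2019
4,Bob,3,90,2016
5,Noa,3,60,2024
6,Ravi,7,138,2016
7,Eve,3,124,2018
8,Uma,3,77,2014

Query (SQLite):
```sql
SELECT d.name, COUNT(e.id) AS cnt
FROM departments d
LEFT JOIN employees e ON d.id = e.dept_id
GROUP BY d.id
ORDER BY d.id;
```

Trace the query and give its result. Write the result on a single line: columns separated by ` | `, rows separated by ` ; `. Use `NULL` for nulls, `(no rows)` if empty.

LEFT JOIN keeps every departments row; unmatched ones get NULL for employees columns.
Group by departments.id and compute COUNT(e.id). COUNT(col) of an all-NULL group is 0.
  2: ids {3} → COUNT(e.id)=1
  3: ids {2, 4, 5, 7, 8} → COUNT(e.id)=5
  7: ids {1, 6} → COUNT(e.id)=2

Engineering | 1 ; Marketing | 5 ; Legal | 2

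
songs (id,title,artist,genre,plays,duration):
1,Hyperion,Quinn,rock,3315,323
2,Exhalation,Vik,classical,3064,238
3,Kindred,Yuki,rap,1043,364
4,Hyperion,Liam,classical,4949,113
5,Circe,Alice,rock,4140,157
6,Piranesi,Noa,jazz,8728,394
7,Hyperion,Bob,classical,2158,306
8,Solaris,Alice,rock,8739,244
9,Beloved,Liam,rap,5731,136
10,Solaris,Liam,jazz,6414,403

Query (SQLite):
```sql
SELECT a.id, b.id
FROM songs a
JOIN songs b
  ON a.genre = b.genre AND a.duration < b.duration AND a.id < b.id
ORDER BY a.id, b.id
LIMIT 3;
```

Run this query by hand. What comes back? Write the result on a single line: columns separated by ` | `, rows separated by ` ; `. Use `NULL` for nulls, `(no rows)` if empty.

2 | 7 ; 4 | 7 ; 5 | 8

Pairs (a,b) with same genre, a.duration < b.duration, a.id < b.id.
genre groups: classical:{2,4,7} jazz:{6,10} rap:{3,9} rock:{1,5,8}
Ordered by (a.id, b.id); first 3.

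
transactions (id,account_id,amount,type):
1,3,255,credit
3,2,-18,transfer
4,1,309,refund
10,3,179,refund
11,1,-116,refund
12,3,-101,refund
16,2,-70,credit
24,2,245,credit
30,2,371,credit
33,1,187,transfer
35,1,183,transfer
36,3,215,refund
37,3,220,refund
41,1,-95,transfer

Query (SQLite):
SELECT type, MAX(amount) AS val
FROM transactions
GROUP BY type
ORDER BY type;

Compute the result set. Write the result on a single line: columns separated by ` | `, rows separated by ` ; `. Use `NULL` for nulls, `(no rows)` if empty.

credit | 371 ; refund | 309 ; transfer | 187

Partition transactions by type; compute MAX(amount) within each group.
  credit: ids {1, 16, 24, 30} → MAX(amount)=371
  refund: ids {4, 10, 11, 12, 36, 37} → MAX(amount)=309
  transfer: ids {3, 33, 35, 41} → MAX(amount)=187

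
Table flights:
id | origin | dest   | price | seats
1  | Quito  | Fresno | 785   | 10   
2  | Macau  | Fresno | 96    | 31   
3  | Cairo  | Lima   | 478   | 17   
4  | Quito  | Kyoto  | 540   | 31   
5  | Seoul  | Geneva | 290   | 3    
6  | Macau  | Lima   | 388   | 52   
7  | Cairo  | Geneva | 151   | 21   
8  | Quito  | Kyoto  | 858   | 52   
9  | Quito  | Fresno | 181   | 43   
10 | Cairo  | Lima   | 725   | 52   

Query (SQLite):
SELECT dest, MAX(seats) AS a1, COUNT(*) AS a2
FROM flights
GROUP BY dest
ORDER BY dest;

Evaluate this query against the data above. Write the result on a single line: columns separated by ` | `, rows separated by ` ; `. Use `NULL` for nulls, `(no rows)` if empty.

Fresno | 43 | 3 ; Geneva | 21 | 2 ; Kyoto | 52 | 2 ; Lima | 52 | 3

Group flights by dest.
Per group compute: MAX(seats), COUNT(*).
  Fresno: ids {1, 2, 9} → MAX(seats)=43, COUNT(*)=3
  Geneva: ids {5, 7} → MAX(seats)=21, COUNT(*)=2
  Kyoto: ids {4, 8} → MAX(seats)=52, COUNT(*)=2
  Lima: ids {3, 6, 10} → MAX(seats)=52, COUNT(*)=3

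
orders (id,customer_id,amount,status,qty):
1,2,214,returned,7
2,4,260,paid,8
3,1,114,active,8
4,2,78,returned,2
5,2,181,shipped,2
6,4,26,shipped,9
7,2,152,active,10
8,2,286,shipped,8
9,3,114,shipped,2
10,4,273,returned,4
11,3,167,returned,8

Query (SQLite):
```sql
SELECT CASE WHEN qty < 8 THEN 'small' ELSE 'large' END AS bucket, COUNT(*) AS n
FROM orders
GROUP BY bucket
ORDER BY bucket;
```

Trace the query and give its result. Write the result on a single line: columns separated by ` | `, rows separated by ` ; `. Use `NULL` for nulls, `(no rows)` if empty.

Bucket rows by qty < 8 → 'small' else 'large'; count each bucket.

large | 6 ; small | 5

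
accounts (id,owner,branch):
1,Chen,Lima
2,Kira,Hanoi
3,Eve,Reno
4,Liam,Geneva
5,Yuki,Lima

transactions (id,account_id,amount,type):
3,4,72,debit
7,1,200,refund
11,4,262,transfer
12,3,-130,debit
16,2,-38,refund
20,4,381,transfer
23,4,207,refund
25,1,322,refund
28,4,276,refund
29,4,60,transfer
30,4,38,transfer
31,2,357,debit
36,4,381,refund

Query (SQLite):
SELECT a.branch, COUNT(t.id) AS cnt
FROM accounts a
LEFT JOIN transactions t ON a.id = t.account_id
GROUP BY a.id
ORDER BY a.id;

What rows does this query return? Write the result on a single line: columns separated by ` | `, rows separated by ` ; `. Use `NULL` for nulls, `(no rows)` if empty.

Lima | 2 ; Hanoi | 2 ; Reno | 1 ; Geneva | 8 ; Lima | 0

LEFT JOIN keeps every accounts row; unmatched ones get NULL for transactions columns.
Group by accounts.id and compute COUNT(t.id). COUNT(col) of an all-NULL group is 0.
  1: ids {7, 25} → COUNT(t.id)=2
  2: ids {16, 31} → COUNT(t.id)=2
  3: ids {12} → COUNT(t.id)=1
  4: ids {3, 11, 20, 23, 28, 29, 30, 36} → COUNT(t.id)=8
  5: ids {—} → COUNT(t.id)=0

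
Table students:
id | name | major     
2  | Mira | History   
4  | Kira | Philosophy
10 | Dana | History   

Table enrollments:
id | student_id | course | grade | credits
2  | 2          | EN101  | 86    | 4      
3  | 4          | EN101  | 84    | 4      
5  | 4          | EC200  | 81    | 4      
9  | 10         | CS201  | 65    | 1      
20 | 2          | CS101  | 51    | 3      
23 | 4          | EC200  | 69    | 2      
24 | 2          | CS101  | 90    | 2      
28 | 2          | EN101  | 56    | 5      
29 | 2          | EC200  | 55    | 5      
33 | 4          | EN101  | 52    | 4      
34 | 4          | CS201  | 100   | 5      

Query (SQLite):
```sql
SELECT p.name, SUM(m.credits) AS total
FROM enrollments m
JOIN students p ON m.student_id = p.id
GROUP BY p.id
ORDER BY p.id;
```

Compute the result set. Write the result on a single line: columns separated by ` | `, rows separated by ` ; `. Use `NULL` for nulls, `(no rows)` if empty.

Join each enrollments row to its students via student_id.
Group joined rows by students.id; compute SUM(m.credits) per group.
  2: ids {2, 20, 24, 28, 29} → SUM(m.credits)=19
  4: ids {3, 5, 23, 33, 34} → SUM(m.credits)=19
  10: ids {9} → SUM(m.credits)=1

Mira | 19 ; Kira | 19 ; Dana | 1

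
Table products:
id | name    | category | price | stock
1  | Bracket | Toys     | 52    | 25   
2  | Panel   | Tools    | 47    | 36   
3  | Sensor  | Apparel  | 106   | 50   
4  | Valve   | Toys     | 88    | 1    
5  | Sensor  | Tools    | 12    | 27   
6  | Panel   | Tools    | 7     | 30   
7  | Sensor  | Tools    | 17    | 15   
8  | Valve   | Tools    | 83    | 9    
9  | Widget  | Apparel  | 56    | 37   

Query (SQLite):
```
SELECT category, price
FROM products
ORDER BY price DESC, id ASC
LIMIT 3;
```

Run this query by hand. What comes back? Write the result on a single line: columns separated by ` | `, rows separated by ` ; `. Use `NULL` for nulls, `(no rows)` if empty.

Sort by price desc, tiebreak id asc: (106, id=3), (88, id=4), (83, id=8), (56, id=9), (52, id=1), (47, id=2) …. Take first 3.

Apparel | 106 ; Toys | 88 ; Tools | 83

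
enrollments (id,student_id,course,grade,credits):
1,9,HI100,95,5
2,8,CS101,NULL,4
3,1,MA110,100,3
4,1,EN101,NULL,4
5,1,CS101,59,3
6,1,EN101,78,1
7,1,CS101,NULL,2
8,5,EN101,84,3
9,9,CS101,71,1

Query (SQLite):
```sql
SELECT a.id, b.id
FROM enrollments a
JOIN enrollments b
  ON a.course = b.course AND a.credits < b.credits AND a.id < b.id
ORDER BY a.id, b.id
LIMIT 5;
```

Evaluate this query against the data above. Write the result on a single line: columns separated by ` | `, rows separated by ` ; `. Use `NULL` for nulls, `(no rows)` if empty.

6 | 8

Pairs (a,b) with same course, a.credits < b.credits, a.id < b.id.
course groups: CS101:{2,5,7,9} EN101:{4,6,8} HI100:{1} MA110:{3}
Ordered by (a.id, b.id); first 5.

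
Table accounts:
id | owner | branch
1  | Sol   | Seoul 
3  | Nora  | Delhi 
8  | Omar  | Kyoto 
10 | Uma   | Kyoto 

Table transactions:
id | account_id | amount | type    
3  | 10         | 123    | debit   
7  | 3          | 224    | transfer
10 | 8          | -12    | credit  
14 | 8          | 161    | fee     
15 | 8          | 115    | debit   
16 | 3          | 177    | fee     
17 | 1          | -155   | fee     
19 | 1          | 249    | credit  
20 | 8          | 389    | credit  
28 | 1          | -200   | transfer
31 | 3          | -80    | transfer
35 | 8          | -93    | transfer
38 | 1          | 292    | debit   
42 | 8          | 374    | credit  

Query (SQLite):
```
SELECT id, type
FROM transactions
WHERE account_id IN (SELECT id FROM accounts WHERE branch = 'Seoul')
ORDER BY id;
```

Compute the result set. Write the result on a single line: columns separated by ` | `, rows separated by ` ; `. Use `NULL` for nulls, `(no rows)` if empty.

17 | fee ; 19 | credit ; 28 | transfer ; 38 | debit

Inner query: accounts.id where branch = 'Seoul'.
Outer: keep transactions rows whose account_id is in that set.
Inner query → {1}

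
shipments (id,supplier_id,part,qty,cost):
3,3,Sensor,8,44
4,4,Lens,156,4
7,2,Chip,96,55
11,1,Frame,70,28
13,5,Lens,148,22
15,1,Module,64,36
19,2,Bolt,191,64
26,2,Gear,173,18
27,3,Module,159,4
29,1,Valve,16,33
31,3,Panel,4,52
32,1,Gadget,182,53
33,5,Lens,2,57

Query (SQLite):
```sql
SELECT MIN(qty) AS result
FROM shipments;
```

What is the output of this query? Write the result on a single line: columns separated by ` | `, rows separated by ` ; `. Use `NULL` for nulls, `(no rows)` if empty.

All qty values: [8, 156, 96, 70, 148, 64, 191, 173, 159, 16, 4, 182, 2].
MIN of non-NULL values = 2.

2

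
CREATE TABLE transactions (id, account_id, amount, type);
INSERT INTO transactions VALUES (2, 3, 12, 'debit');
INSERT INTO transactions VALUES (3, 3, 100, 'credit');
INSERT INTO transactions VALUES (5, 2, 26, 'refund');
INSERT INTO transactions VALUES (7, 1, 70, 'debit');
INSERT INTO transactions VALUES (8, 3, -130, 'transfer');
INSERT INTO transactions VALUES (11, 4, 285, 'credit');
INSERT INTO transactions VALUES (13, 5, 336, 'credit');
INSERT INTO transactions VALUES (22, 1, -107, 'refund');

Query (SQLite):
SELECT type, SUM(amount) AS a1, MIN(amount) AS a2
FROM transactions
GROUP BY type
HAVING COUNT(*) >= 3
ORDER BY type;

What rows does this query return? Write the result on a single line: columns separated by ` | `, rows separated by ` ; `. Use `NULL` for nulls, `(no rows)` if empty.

Group transactions by type.
Per group compute: SUM(amount), MIN(amount).
HAVING: drop groups with fewer than 3 rows.
  credit: ids {3, 11, 13} → SUM(amount)=721, MIN(amount)=100
  debit: ids {2, 7} → SUM(amount)=82, MIN(amount)=12
  refund: ids {5, 22} → SUM(amount)=-81, MIN(amount)=-107
  transfer: ids {8} → SUM(amount)=-130, MIN(amount)=-130

credit | 721 | 100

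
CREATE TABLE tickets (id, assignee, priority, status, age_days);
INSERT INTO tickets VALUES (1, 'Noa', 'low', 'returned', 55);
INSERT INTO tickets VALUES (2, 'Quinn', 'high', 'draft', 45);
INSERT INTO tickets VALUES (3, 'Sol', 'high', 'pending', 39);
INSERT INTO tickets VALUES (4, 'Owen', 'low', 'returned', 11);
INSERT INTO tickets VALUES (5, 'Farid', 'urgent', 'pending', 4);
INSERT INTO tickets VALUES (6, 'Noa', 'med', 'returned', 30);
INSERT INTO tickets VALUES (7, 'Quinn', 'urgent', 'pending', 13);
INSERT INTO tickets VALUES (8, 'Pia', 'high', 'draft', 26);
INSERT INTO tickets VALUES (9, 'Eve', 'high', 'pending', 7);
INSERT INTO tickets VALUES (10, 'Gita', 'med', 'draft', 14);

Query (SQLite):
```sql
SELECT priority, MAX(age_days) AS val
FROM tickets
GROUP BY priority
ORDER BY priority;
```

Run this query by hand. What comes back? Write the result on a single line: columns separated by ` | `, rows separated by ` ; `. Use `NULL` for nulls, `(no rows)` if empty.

high | 45 ; low | 55 ; med | 30 ; urgent | 13

Partition tickets by priority; compute MAX(age_days) within each group.
  high: ids {2, 3, 8, 9} → MAX(age_days)=45
  low: ids {1, 4} → MAX(age_days)=55
  med: ids {6, 10} → MAX(age_days)=30
  urgent: ids {5, 7} → MAX(age_days)=13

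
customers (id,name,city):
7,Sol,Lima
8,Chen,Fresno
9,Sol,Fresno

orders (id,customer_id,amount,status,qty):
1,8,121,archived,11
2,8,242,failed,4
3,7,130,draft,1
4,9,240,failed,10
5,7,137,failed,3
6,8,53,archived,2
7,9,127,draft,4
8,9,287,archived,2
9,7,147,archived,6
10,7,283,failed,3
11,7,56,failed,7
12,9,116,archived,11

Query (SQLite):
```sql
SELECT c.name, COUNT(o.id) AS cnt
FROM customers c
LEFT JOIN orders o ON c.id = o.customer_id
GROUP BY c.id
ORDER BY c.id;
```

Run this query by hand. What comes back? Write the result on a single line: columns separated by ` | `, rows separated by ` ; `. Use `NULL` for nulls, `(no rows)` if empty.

LEFT JOIN keeps every customers row; unmatched ones get NULL for orders columns.
Group by customers.id and compute COUNT(o.id). COUNT(col) of an all-NULL group is 0.
  7: ids {3, 5, 9, 10, 11} → COUNT(o.id)=5
  8: ids {1, 2, 6} → COUNT(o.id)=3
  9: ids {4, 7, 8, 12} → COUNT(o.id)=4

Sol | 5 ; Chen | 3 ; Sol | 4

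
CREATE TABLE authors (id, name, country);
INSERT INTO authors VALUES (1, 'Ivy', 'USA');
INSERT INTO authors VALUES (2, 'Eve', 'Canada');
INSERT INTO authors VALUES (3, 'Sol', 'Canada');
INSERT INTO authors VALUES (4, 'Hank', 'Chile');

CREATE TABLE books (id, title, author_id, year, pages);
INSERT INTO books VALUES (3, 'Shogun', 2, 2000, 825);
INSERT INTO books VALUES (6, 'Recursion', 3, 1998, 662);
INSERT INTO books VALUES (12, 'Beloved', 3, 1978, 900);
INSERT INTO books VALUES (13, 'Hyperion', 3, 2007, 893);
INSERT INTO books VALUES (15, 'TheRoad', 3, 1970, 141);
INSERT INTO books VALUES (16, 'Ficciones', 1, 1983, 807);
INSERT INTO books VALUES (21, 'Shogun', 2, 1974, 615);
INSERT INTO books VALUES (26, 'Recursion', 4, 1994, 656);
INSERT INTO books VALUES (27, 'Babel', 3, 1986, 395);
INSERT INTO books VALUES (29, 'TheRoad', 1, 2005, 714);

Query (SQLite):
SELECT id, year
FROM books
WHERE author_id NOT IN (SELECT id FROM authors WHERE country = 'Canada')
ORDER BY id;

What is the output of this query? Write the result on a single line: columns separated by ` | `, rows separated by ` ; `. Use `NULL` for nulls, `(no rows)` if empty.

Inner query: authors.id where country = 'Canada'.
Outer: keep books rows whose author_id is not in that set.
Inner query → {2, 3}

16 | 1983 ; 26 | 1994 ; 29 | 2005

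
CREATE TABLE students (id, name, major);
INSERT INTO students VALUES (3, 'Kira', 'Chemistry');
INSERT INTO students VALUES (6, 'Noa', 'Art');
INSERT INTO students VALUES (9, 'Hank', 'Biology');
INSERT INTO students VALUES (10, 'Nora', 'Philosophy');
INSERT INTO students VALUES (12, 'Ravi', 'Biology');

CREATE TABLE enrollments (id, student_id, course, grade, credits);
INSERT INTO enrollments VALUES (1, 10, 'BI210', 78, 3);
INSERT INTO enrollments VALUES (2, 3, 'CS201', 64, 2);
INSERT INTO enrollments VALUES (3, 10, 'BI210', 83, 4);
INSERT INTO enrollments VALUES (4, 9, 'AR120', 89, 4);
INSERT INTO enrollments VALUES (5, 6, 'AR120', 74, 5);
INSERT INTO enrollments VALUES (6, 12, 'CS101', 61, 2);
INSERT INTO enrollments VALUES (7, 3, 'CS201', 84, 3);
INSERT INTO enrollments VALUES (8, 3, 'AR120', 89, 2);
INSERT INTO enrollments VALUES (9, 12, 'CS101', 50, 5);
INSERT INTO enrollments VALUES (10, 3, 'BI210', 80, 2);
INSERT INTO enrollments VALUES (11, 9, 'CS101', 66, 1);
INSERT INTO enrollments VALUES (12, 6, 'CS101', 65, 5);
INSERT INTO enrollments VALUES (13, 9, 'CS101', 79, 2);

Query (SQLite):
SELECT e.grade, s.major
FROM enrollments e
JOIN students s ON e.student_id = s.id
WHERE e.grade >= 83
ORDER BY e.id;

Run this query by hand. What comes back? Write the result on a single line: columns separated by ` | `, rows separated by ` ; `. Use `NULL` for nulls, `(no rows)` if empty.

83 | Philosophy ; 89 | Biology ; 84 | Chemistry ; 89 | Chemistry

Each enrollments row matches the students row where student_id = students.id.
Then keep rows with e.grade >= 83.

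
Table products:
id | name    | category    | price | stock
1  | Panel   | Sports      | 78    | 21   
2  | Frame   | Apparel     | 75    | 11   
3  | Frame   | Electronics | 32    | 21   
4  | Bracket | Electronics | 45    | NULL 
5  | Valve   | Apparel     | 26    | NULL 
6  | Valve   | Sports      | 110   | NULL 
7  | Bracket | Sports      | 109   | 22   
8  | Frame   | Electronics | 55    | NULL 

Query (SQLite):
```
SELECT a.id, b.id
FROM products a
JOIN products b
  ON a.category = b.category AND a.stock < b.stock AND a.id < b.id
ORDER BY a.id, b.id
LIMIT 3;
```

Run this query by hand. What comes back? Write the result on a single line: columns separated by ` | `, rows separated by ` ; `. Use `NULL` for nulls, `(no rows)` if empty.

Pairs (a,b) with same category, a.stock < b.stock, a.id < b.id.
category groups: Apparel:{2,5} Electronics:{3,4,8} Sports:{1,6,7}
Ordered by (a.id, b.id); first 3.

1 | 7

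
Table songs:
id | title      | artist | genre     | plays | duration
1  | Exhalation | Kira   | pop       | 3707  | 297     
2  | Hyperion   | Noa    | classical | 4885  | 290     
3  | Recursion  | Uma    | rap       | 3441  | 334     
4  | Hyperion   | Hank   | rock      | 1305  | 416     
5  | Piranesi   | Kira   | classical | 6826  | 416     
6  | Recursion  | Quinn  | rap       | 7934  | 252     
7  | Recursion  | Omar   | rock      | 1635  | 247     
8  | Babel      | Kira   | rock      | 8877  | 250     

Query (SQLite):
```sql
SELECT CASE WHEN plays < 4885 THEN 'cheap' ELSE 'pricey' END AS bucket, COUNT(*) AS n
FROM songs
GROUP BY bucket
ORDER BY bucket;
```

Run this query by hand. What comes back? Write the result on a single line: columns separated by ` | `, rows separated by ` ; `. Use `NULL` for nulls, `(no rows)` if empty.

Bucket rows by plays < 4885 → 'cheap' else 'pricey'; count each bucket.

cheap | 4 ; pricey | 4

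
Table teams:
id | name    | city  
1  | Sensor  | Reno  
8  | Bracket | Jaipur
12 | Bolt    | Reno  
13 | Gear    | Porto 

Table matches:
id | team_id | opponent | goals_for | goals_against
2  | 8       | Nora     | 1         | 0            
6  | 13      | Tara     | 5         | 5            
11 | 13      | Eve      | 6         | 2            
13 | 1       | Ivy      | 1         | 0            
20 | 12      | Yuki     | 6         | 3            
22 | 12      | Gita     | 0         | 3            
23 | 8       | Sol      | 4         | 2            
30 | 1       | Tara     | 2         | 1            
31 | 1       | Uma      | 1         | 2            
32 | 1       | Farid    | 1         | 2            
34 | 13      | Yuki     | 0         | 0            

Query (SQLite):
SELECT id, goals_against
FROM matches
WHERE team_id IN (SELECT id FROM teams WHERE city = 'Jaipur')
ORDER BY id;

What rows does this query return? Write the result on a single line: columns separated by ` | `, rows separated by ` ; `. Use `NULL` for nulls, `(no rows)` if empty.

Inner query: teams.id where city = 'Jaipur'.
Outer: keep matches rows whose team_id is in that set.
Inner query → {8}

2 | 0 ; 23 | 2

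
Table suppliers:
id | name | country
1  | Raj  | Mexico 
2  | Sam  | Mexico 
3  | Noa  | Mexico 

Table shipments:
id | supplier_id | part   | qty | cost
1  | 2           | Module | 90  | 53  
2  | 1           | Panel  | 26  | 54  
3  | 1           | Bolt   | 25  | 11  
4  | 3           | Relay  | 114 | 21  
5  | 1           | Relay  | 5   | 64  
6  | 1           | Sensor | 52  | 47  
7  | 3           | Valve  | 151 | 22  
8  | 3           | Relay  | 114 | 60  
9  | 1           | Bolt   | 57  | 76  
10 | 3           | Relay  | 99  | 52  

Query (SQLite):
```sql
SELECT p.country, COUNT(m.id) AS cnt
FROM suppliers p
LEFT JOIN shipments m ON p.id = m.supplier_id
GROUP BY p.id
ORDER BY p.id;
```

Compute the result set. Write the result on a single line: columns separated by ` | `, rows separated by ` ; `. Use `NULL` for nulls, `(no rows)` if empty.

LEFT JOIN keeps every suppliers row; unmatched ones get NULL for shipments columns.
Group by suppliers.id and compute COUNT(m.id). COUNT(col) of an all-NULL group is 0.
  1: ids {2, 3, 5, 6, 9} → COUNT(m.id)=5
  2: ids {1} → COUNT(m.id)=1
  3: ids {4, 7, 8, 10} → COUNT(m.id)=4

Mexico | 5 ; Mexico | 1 ; Mexico | 4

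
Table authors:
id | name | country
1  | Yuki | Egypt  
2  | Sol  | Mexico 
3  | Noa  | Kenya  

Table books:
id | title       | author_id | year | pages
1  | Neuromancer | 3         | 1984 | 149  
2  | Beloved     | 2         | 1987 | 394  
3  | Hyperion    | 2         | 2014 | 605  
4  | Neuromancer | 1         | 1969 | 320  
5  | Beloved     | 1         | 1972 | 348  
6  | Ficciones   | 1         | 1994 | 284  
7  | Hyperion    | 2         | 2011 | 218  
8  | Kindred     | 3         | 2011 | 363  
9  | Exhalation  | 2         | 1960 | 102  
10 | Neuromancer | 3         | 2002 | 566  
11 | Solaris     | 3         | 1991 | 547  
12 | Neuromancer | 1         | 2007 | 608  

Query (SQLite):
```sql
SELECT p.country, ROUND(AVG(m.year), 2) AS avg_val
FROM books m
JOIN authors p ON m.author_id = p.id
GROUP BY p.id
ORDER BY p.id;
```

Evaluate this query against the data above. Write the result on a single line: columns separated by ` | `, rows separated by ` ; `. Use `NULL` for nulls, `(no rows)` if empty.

Egypt | 1985.5 ; Mexico | 1993 ; Kenya | 1997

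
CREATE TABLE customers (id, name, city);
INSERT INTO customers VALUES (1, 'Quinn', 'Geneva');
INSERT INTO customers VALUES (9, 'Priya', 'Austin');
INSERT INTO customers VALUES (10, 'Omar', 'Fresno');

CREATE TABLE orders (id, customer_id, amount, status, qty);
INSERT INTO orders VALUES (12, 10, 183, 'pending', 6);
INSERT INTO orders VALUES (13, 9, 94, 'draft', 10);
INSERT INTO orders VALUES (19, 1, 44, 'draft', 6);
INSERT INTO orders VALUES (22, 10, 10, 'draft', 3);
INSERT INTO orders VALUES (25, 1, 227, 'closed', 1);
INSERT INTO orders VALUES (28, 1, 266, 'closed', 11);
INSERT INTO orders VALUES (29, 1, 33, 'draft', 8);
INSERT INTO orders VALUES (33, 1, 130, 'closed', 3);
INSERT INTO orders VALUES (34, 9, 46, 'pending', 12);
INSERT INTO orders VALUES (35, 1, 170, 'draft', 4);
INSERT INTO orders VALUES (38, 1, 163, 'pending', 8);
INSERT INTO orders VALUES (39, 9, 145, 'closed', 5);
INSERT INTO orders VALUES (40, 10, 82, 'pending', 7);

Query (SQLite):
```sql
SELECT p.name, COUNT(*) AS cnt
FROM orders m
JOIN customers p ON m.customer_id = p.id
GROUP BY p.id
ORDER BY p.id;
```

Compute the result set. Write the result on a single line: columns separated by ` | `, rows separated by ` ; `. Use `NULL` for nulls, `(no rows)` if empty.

Join each orders row to its customers via customer_id.
Group joined rows by customers.id; compute COUNT(*) per group.
  1: ids {19, 25, 28, 29, 33, 35, 38} → COUNT(*)=7
  9: ids {13, 34, 39} → COUNT(*)=3
  10: ids {12, 22, 40} → COUNT(*)=3

Quinn | 7 ; Priya | 3 ; Omar | 3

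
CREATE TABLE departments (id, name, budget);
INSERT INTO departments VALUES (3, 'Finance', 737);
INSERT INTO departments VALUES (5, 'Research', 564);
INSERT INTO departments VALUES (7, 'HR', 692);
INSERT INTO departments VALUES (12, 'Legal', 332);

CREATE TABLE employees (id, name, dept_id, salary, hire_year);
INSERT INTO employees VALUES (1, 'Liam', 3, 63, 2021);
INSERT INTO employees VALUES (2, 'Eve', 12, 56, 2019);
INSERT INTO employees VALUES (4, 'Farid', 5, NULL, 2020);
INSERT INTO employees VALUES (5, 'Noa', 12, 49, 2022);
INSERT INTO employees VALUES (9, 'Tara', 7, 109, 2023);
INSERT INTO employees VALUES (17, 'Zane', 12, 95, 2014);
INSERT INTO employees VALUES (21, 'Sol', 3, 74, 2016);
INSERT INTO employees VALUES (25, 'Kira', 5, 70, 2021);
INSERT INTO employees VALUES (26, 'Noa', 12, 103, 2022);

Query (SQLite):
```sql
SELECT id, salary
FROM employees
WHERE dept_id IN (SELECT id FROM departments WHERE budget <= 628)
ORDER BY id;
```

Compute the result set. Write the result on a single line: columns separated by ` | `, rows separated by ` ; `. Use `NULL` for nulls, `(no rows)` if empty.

Inner query: departments.id where budget <= 628.
Outer: keep employees rows whose dept_id is in that set.
Inner query → {5, 12}

2 | 56 ; 4 | NULL ; 5 | 49 ; 17 | 95 ; 25 | 70 ; 26 | 103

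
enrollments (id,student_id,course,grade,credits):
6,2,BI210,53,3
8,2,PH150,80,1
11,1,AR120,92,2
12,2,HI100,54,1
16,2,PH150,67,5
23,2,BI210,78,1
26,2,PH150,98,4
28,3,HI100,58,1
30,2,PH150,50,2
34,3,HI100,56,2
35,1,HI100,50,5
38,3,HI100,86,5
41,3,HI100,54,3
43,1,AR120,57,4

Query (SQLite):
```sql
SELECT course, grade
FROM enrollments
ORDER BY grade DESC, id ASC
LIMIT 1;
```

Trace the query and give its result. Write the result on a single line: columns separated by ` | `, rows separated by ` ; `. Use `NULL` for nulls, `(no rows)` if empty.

PH150 | 98

Sort by grade desc, tiebreak id asc: (98, id=26), (92, id=11), (86, id=38), (80, id=8) …. Take first 1.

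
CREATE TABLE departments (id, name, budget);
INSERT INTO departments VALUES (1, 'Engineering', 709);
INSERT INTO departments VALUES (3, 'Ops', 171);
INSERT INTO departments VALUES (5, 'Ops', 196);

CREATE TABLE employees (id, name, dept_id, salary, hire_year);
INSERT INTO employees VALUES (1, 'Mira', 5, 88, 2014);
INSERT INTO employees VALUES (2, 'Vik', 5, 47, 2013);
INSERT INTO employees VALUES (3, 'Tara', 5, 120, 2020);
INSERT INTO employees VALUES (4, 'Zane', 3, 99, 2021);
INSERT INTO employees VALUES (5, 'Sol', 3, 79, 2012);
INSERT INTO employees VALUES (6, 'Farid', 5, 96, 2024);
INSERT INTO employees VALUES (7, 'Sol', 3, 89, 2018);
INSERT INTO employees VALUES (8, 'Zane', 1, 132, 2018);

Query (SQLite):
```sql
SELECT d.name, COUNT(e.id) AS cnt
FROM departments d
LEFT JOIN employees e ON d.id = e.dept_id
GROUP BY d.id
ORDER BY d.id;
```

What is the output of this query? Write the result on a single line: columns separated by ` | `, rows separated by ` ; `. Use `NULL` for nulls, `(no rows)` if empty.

Engineering | 1 ; Ops | 3 ; Ops | 4

LEFT JOIN keeps every departments row; unmatched ones get NULL for employees columns.
Group by departments.id and compute COUNT(e.id). COUNT(col) of an all-NULL group is 0.
  1: ids {8} → COUNT(e.id)=1
  3: ids {4, 5, 7} → COUNT(e.id)=3
  5: ids {1, 2, 3, 6} → COUNT(e.id)=4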